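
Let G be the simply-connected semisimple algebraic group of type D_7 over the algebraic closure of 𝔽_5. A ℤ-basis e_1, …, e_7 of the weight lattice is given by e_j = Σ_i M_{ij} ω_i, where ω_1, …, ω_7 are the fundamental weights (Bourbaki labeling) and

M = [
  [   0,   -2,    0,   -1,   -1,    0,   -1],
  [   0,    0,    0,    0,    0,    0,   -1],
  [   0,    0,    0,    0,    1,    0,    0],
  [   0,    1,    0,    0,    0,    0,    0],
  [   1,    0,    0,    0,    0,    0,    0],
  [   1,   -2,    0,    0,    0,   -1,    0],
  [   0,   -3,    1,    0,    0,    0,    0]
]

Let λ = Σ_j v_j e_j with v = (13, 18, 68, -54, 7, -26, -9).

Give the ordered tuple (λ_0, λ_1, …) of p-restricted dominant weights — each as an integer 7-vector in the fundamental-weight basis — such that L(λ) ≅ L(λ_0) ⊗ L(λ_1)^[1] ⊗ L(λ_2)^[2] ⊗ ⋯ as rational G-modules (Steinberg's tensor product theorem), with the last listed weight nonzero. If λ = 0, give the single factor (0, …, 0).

((0, 4, 2, 3, 3, 3, 4), (4, 1, 1, 3, 2, 0, 2))

In the fundamental-weight basis, λ has coordinates c = M·v (v = (13, 18, 68, -54, 7, -26, -9)):
  c_1 = (0)·(13) + (-2)·(18) + (0)·(68) + (-1)·(-54) + (-1)·(7) + (0)·(-26) + (-1)·(-9) = 20
  c_2 = (0)·(13) + (0)·(18) + (0)·(68) + (0)·(-54) + (0)·(7) + (0)·(-26) + (-1)·(-9) = 9
  c_3 = (0)·(13) + (0)·(18) + (0)·(68) + (0)·(-54) + (1)·(7) + (0)·(-26) + (0)·(-9) = 7
  c_4 = (0)·(13) + (1)·(18) + (0)·(68) + (0)·(-54) + (0)·(7) + (0)·(-26) + (0)·(-9) = 18
  c_5 = (1)·(13) + (0)·(18) + (0)·(68) + (0)·(-54) + (0)·(7) + (0)·(-26) + (0)·(-9) = 13
  c_6 = (1)·(13) + (-2)·(18) + (0)·(68) + (0)·(-54) + (0)·(7) + (-1)·(-26) + (0)·(-9) = 3
  c_7 = (0)·(13) + (-3)·(18) + (1)·(68) + (0)·(-54) + (0)·(7) + (0)·(-26) + (0)·(-9) = 14
Base-5 expansion of each c_i:
  c_1 = 20 = 0·5^0 + 4·5^1
  c_2 = 9 = 4·5^0 + 1·5^1
  c_3 = 7 = 2·5^0 + 1·5^1
  c_4 = 18 = 3·5^0 + 3·5^1
  c_5 = 13 = 3·5^0 + 2·5^1
  c_6 = 3 = 3·5^0
  c_7 = 14 = 4·5^0 + 2·5^1
Factor λ_0 = (0, 4, 2, 3, 3, 3, 4)
Factor λ_1 = (4, 1, 1, 3, 2, 0, 2)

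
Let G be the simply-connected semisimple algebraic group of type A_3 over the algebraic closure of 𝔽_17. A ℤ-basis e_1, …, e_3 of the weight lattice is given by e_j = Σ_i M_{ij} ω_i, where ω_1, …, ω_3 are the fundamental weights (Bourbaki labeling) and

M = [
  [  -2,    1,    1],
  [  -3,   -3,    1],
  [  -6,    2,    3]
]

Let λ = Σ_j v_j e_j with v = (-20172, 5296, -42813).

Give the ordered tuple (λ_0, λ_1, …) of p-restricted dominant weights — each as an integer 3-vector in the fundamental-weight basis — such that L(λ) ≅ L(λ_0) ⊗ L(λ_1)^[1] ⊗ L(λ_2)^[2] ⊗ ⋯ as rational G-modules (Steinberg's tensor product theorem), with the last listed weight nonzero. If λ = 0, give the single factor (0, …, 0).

Converting to the ω-basis (c_i = row i of M dotted with v = (-20172, 5296, -42813)):
  c_1 = (-2)·(-20172) + (1)·(5296) + (1)·(-42813) = 2827
  c_2 = (-3)·(-20172) + (-3)·(5296) + (1)·(-42813) = 1815
  c_3 = (-6)·(-20172) + (2)·(5296) + (3)·(-42813) = 3185
Expand coordinatewise in base 17:
  c_1 = 2827 = 5·17^0 + 13·17^1 + 9·17^2
  c_2 = 1815 = 13·17^0 + 4·17^1 + 6·17^2
  c_3 = 3185 = 6·17^0 + 0·17^1 + 11·17^2
Factor λ_0 = (5, 13, 6)
Factor λ_1 = (13, 4, 0)
Factor λ_2 = (9, 6, 11)

((5, 13, 6), (13, 4, 0), (9, 6, 11))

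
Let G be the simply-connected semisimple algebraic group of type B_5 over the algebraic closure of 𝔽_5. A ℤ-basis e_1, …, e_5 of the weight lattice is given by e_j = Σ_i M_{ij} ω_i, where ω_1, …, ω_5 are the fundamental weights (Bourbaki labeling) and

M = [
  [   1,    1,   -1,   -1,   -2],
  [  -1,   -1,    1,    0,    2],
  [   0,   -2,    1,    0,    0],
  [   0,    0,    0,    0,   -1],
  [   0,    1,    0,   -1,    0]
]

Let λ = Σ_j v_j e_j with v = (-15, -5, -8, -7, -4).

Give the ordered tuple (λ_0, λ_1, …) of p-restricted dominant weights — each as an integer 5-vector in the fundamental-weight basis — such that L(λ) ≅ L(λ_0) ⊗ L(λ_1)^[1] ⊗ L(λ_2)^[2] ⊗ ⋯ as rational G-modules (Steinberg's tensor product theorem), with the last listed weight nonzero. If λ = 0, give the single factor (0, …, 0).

ω-coordinates c = M·v, v = (-15, -5, -8, -7, -4):
  c_1 = (1)·(-15) + (1)·(-5) + (-1)·(-8) + (-1)·(-7) + (-2)·(-4) = 3
  c_2 = (-1)·(-15) + (-1)·(-5) + (1)·(-8) + (0)·(-7) + (2)·(-4) = 4
  c_3 = (0)·(-15) + (-2)·(-5) + (1)·(-8) + (0)·(-7) + (0)·(-4) = 2
  c_4 = (0)·(-15) + (0)·(-5) + (0)·(-8) + (0)·(-7) + (-1)·(-4) = 4
  c_5 = (0)·(-15) + (1)·(-5) + (0)·(-8) + (-1)·(-7) + (0)·(-4) = 2
Expand coordinatewise in base 5:
  c_1 = 3 = 3·5^0
  c_2 = 4 = 4·5^0
  c_3 = 2 = 2·5^0
  c_4 = 4 = 4·5^0
  c_5 = 2 = 2·5^0
λ_0 = (3, 4, 2, 4, 2)

((3, 4, 2, 4, 2),)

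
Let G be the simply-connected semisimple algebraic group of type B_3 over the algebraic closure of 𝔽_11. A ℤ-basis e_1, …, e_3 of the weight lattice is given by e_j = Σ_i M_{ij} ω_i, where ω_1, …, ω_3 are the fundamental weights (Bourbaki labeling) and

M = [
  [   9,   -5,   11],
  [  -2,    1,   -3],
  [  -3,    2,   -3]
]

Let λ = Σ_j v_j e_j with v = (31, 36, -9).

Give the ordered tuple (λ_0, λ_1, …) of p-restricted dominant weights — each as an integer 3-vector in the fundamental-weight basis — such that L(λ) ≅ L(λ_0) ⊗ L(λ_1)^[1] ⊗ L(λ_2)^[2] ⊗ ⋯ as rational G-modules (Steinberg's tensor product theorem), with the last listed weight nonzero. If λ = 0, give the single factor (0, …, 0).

Converting to the ω-basis (c_i = row i of M dotted with v = (31, 36, -9)):
  c_1 = 9*31 + -5*36 + 11*-9 = 0
  c_2 = -2*31 + 1*36 + -3*-9 = 1
  c_3 = -3*31 + 2*36 + -3*-9 = 6
Base-11 expansion of each c_i:
  c_1 = 0
  c_2 = 1 = 1·11^0
  c_3 = 6 = 6·11^0
λ_0 = (0, 1, 6)

((0, 1, 6),)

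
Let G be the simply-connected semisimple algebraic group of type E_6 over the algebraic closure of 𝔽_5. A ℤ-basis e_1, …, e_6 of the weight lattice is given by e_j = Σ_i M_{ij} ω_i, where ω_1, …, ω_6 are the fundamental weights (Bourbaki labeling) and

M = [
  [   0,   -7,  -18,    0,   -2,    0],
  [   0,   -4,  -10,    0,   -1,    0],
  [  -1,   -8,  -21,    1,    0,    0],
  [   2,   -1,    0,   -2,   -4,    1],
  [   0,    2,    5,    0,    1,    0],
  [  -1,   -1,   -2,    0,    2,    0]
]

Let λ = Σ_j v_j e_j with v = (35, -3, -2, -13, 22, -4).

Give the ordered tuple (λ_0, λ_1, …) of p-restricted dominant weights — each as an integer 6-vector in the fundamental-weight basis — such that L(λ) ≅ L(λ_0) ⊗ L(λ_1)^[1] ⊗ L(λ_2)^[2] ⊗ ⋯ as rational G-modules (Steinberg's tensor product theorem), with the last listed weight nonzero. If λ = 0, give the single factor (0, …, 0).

((3, 0, 3, 2, 1, 1), (2, 2, 3, 1, 1, 3))

ω-coordinates c = M·v, v = (35, -3, -2, -13, 22, -4):
  c_1 = 0·35 + (-7)·(-3) + (-18)·(-2) + (0)·(-13) + (-2)·(22) + (0)·(-4) = 13
  c_2 = 0·35 + (-4)·(-3) + (-10)·(-2) + (0)·(-13) + (-1)·(22) + (0)·(-4) = 10
  c_3 = (-1)·(35) + (-8)·(-3) + (-21)·(-2) + (1)·(-13) + 0·22 + (0)·(-4) = 18
  c_4 = 2·35 + (-1)·(-3) + (0)·(-2) + (-2)·(-13) + (-4)·(22) + (1)·(-4) = 7
  c_5 = 0·35 + (2)·(-3) + (5)·(-2) + (0)·(-13) + 1·22 + (0)·(-4) = 6
  c_6 = (-1)·(35) + (-1)·(-3) + (-2)·(-2) + (0)·(-13) + 2·22 + (0)·(-4) = 16
Writing each c_i in base p = 5:
  c_1 = 13 = 3·5^0 + 2·5^1
  c_2 = 10 = 0·5^0 + 2·5^1
  c_3 = 18 = 3·5^0 + 3·5^1
  c_4 = 7 = 2·5^0 + 1·5^1
  c_5 = 6 = 1·5^0 + 1·5^1
  c_6 = 16 = 1·5^0 + 3·5^1
λ_0 = (3, 0, 3, 2, 1, 1)
λ_1 = (2, 2, 3, 1, 1, 3)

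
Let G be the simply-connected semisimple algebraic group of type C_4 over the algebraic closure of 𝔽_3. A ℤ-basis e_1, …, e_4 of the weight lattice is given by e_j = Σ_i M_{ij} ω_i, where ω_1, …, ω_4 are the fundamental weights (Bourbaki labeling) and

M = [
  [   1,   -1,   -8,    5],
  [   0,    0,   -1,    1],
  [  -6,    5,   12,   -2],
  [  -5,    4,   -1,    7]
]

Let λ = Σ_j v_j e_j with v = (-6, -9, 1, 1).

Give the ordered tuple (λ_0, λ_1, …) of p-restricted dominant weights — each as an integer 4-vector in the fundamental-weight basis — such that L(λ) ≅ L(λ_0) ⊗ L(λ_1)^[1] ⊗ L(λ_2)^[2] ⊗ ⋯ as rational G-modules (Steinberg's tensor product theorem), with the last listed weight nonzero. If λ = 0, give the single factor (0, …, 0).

Change of basis e → ω: c = M·v where v = (-6, -9, 1, 1):
  c_1 = (1)·(-6) + (-1)·(-9) + (-8)·(1) + 5·1 = 0
  c_2 = (0)·(-6) + (0)·(-9) + (-1)·(1) + 1·1 = 0
  c_3 = (-6)·(-6) + (5)·(-9) + 12·1 + (-2)·(1) = 1
  c_4 = (-5)·(-6) + (4)·(-9) + (-1)·(1) + 7·1 = 0
Expand coordinatewise in base 3:
  c_1 = 0
  c_2 = 0
  c_3 = 1 = 1·3^0
  c_4 = 0
Factor λ_0 = (0, 0, 1, 0)

((0, 0, 1, 0),)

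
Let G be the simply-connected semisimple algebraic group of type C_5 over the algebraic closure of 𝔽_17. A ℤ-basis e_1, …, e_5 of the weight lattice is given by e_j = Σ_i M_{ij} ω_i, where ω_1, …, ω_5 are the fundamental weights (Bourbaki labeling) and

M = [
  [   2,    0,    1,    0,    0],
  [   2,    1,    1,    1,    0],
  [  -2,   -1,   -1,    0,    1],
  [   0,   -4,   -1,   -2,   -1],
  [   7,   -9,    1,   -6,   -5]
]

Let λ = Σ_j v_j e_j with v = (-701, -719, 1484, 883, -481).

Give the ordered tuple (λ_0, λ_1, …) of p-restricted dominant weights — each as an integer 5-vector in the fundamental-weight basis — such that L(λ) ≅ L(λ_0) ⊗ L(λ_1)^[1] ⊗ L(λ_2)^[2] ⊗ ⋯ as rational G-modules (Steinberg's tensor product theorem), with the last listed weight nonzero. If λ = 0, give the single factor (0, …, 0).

((14, 8, 3, 5, 2), (4, 14, 9, 6, 9))

In the fundamental-weight basis, λ has coordinates c = M·v (v = (-701, -719, 1484, 883, -481)):
  c_1 = (2)·(-701) + (0)·(-719) + 1·1484 + 0·883 + (0)·(-481) = 82
  c_2 = (2)·(-701) + (1)·(-719) + 1·1484 + 1·883 + (0)·(-481) = 246
  c_3 = (-2)·(-701) + (-1)·(-719) + (-1)·(1484) + 0·883 + (1)·(-481) = 156
  c_4 = (0)·(-701) + (-4)·(-719) + (-1)·(1484) + (-2)·(883) + (-1)·(-481) = 107
  c_5 = (7)·(-701) + (-9)·(-719) + 1·1484 + (-6)·(883) + (-5)·(-481) = 155
Writing each c_i in base p = 17:
  c_1 = 82 = 14·17^0 + 4·17^1
  c_2 = 246 = 8·17^0 + 14·17^1
  c_3 = 156 = 3·17^0 + 9·17^1
  c_4 = 107 = 5·17^0 + 6·17^1
  c_5 = 155 = 2·17^0 + 9·17^1
p-restricted factor λ_0 = (14, 8, 3, 5, 2)
p-restricted factor λ_1 = (4, 14, 9, 6, 9)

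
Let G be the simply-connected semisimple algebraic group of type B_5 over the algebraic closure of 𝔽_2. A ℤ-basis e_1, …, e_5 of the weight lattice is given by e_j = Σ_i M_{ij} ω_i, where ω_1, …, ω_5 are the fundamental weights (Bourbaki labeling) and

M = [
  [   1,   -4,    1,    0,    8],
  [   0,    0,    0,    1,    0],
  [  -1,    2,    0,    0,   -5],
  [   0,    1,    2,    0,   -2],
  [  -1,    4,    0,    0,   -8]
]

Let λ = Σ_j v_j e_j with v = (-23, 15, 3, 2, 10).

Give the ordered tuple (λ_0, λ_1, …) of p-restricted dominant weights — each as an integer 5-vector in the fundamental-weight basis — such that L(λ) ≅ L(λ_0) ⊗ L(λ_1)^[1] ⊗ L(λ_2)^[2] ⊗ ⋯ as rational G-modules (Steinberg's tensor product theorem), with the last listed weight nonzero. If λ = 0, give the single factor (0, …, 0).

((0, 0, 1, 1, 1), (0, 1, 1, 0, 1))

In the fundamental-weight basis, λ has coordinates c = M·v (v = (-23, 15, 3, 2, 10)):
  c_1 = 1*-23 + -4*15 + 1*3 + 0*2 + 8*10 = 0
  c_2 = 0*-23 + 0*15 + 0*3 + 1*2 + 0*10 = 2
  c_3 = -1*-23 + 2*15 + 0*3 + 0*2 + -5*10 = 3
  c_4 = 0*-23 + 1*15 + 2*3 + 0*2 + -2*10 = 1
  c_5 = -1*-23 + 4*15 + 0*3 + 0*2 + -8*10 = 3
p = 2; digits c_i = Σ_j d_{ij}·2^j, 0 ≤ d_{ij} < 2:
  c_1 = 0
  c_2 = 2 = 0·2^0 + 1·2^1
  c_3 = 3 = 1·2^0 + 1·2^1
  c_4 = 1 = 1·2^0
  c_5 = 3 = 1·2^0 + 1·2^1
p-restricted factor λ_0 = (0, 0, 1, 1, 1)
p-restricted factor λ_1 = (0, 1, 1, 0, 1)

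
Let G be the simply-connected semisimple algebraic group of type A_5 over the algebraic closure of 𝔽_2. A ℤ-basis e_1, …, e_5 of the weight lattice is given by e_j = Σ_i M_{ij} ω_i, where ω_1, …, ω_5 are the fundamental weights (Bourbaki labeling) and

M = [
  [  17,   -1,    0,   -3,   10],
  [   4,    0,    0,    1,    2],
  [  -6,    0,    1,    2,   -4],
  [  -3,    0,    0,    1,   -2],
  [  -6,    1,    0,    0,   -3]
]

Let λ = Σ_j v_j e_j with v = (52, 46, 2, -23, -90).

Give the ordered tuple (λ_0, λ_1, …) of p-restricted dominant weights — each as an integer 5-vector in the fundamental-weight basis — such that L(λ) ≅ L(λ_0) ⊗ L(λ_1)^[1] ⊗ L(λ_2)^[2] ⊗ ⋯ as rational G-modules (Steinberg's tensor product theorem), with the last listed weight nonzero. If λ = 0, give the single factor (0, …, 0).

Compute c_i = Σ_j M_{ij} v_j with v = (52, 46, 2, -23, -90):
  c_1 = 17*52 + -1*46 + 0*2 + -3*-23 + 10*-90 = 7
  c_2 = 4*52 + 0*46 + 0*2 + 1*-23 + 2*-90 = 5
  c_3 = -6*52 + 0*46 + 1*2 + 2*-23 + -4*-90 = 4
  c_4 = -3*52 + 0*46 + 0*2 + 1*-23 + -2*-90 = 1
  c_5 = -6*52 + 1*46 + 0*2 + 0*-23 + -3*-90 = 4
p = 2; digits c_i = Σ_j d_{ij}·2^j, 0 ≤ d_{ij} < 2:
  c_1 = 7 = 1·2^0 + 1·2^1 + 1·2^2
  c_2 = 5 = 1·2^0 + 0·2^1 + 1·2^2
  c_3 = 4 = 0·2^0 + 0·2^1 + 1·2^2
  c_4 = 1 = 1·2^0
  c_5 = 4 = 0·2^0 + 0·2^1 + 1·2^2
Factor λ_0 = (1, 1, 0, 1, 0)
Factor λ_1 = (1, 0, 0, 0, 0)
Factor λ_2 = (1, 1, 1, 0, 1)

((1, 1, 0, 1, 0), (1, 0, 0, 0, 0), (1, 1, 1, 0, 1))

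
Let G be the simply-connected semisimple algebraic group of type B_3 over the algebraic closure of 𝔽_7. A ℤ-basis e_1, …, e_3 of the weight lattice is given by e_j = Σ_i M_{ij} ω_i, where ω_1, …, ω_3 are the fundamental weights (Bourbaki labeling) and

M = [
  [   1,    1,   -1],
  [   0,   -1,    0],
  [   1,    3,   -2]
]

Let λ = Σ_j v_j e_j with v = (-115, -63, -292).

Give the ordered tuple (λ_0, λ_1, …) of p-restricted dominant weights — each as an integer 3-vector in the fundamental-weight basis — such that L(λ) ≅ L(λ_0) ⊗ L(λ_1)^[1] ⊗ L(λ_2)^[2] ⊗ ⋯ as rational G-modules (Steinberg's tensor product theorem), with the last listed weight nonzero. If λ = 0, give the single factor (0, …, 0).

((2, 0, 0), (2, 2, 5), (2, 1, 5))

Compute c_i = Σ_j M_{ij} v_j with v = (-115, -63, -292):
  c_1 = 1*-115 + 1*-63 + -1*-292 = 114
  c_2 = 0*-115 + -1*-63 + 0*-292 = 63
  c_3 = 1*-115 + 3*-63 + -2*-292 = 280
Expand coordinatewise in base 7:
  c_1 = 114 = 2·7^0 + 2·7^1 + 2·7^2
  c_2 = 63 = 0·7^0 + 2·7^1 + 1·7^2
  c_3 = 280 = 0·7^0 + 5·7^1 + 5·7^2
Factor λ_0 = (2, 0, 0)
Factor λ_1 = (2, 2, 5)
Factor λ_2 = (2, 1, 5)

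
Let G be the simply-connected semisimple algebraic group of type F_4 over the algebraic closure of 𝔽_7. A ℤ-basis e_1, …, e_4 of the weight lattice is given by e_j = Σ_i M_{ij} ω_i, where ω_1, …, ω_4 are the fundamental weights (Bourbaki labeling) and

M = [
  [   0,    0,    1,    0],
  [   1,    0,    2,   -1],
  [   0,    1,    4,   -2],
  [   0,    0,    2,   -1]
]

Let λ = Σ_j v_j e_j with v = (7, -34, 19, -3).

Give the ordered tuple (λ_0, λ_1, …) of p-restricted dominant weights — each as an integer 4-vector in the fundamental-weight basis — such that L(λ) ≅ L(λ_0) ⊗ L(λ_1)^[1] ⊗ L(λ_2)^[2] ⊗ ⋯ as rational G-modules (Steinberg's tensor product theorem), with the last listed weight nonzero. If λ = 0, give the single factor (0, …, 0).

((5, 6, 6, 6), (2, 6, 6, 5))

In the fundamental-weight basis, λ has coordinates c = M·v (v = (7, -34, 19, -3)):
  c_1 = 0*7 + 0*-34 + 1*19 + 0*-3 = 19
  c_2 = 1*7 + 0*-34 + 2*19 + -1*-3 = 48
  c_3 = 0*7 + 1*-34 + 4*19 + -2*-3 = 48
  c_4 = 0*7 + 0*-34 + 2*19 + -1*-3 = 41
p = 7; digits c_i = Σ_j d_{ij}·7^j, 0 ≤ d_{ij} < 7:
  c_1 = 19 = 5·7^0 + 2·7^1
  c_2 = 48 = 6·7^0 + 6·7^1
  c_3 = 48 = 6·7^0 + 6·7^1
  c_4 = 41 = 6·7^0 + 5·7^1
Factor λ_0 = (5, 6, 6, 6)
Factor λ_1 = (2, 6, 6, 5)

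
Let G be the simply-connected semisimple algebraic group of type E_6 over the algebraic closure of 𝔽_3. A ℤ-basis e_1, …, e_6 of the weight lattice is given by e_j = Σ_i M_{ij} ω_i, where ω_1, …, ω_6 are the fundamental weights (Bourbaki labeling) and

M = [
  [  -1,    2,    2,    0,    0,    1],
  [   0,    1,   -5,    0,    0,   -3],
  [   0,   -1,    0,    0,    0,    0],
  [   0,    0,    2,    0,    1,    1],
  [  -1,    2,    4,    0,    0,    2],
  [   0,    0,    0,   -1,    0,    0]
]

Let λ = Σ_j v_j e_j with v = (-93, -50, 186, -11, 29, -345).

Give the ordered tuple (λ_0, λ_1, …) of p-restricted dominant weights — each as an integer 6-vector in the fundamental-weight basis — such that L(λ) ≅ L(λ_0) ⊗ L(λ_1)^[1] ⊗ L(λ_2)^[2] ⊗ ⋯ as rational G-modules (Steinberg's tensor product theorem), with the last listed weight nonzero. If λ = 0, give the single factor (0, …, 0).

Compute c_i = Σ_j M_{ij} v_j with v = (-93, -50, 186, -11, 29, -345):
  c_1 = (-1)·(-93) + (2)·(-50) + 2·186 + (0)·(-11) + 0·29 + (1)·(-345) = 20
  c_2 = (0)·(-93) + (1)·(-50) + (-5)·(186) + (0)·(-11) + 0·29 + (-3)·(-345) = 55
  c_3 = (0)·(-93) + (-1)·(-50) + 0·186 + (0)·(-11) + 0·29 + (0)·(-345) = 50
  c_4 = (0)·(-93) + (0)·(-50) + 2·186 + (0)·(-11) + 1·29 + (1)·(-345) = 56
  c_5 = (-1)·(-93) + (2)·(-50) + 4·186 + (0)·(-11) + 0·29 + (2)·(-345) = 47
  c_6 = (0)·(-93) + (0)·(-50) + 0·186 + (-1)·(-11) + 0·29 + (0)·(-345) = 11
Base-3 expansion of each c_i:
  c_1 = 20 = 2·3^0 + 0·3^1 + 2·3^2
  c_2 = 55 = 1·3^0 + 0·3^1 + 0·3^2 + 2·3^3
  c_3 = 50 = 2·3^0 + 1·3^1 + 2·3^2 + 1·3^3
  c_4 = 56 = 2·3^0 + 0·3^1 + 0·3^2 + 2·3^3
  c_5 = 47 = 2·3^0 + 0·3^1 + 2·3^2 + 1·3^3
  c_6 = 11 = 2·3^0 + 0·3^1 + 1·3^2
p-restricted factor λ_0 = (2, 1, 2, 2, 2, 2)
p-restricted factor λ_1 = (0, 0, 1, 0, 0, 0)
p-restricted factor λ_2 = (2, 0, 2, 0, 2, 1)
p-restricted factor λ_3 = (0, 2, 1, 2, 1, 0)

((2, 1, 2, 2, 2, 2), (0, 0, 1, 0, 0, 0), (2, 0, 2, 0, 2, 1), (0, 2, 1, 2, 1, 0))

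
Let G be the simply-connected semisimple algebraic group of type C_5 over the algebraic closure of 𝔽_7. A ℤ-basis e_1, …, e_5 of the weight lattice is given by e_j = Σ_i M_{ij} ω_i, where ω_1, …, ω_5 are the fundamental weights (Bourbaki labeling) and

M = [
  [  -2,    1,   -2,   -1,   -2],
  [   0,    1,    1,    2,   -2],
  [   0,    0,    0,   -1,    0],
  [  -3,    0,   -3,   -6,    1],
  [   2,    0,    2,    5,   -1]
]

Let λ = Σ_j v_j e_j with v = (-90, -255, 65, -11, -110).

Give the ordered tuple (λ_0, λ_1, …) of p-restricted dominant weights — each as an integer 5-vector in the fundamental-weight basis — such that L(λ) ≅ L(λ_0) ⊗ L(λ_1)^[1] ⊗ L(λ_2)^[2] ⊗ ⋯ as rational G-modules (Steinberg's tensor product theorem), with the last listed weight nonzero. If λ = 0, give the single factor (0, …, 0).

Compute c_i = Σ_j M_{ij} v_j with v = (-90, -255, 65, -11, -110):
  c_1 = (-2)·(-90) + (1)·(-255) + (-2)·(65) + (-1)·(-11) + (-2)·(-110) = 26
  c_2 = (0)·(-90) + (1)·(-255) + 1·65 + (2)·(-11) + (-2)·(-110) = 8
  c_3 = (0)·(-90) + (0)·(-255) + 0·65 + (-1)·(-11) + (0)·(-110) = 11
  c_4 = (-3)·(-90) + (0)·(-255) + (-3)·(65) + (-6)·(-11) + (1)·(-110) = 31
  c_5 = (2)·(-90) + (0)·(-255) + 2·65 + (5)·(-11) + (-1)·(-110) = 5
Base-7 expansion of each c_i:
  c_1 = 26 = 5·7^0 + 3·7^1
  c_2 = 8 = 1·7^0 + 1·7^1
  c_3 = 11 = 4·7^0 + 1·7^1
  c_4 = 31 = 3·7^0 + 4·7^1
  c_5 = 5 = 5·7^0
λ_0 = (5, 1, 4, 3, 5)
λ_1 = (3, 1, 1, 4, 0)

((5, 1, 4, 3, 5), (3, 1, 1, 4, 0))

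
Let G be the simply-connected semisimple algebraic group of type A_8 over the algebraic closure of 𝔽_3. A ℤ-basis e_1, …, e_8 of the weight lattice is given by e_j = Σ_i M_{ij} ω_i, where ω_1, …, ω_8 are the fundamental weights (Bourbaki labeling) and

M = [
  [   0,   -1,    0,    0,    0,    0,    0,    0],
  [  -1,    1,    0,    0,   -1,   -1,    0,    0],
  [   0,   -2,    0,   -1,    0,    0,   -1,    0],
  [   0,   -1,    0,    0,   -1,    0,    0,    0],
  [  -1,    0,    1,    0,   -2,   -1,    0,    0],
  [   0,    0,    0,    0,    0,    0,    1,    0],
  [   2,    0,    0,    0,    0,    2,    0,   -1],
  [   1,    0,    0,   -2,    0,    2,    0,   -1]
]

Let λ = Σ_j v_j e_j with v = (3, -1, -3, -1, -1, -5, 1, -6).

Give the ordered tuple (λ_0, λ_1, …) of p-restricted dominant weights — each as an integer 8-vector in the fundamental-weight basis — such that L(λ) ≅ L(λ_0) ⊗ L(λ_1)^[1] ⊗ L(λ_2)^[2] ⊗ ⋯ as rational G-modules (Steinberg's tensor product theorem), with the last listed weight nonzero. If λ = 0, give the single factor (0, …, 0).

((1, 2, 2, 2, 1, 1, 2, 1),)

Converting to the ω-basis (c_i = row i of M dotted with v = (3, -1, -3, -1, -1, -5, 1, -6)):
  c_1 = (0)·(3) + (-1)·(-1) + (0)·(-3) + (0)·(-1) + (0)·(-1) + (0)·(-5) + (0)·(1) + (0)·(-6) = 1
  c_2 = (-1)·(3) + (1)·(-1) + (0)·(-3) + (0)·(-1) + (-1)·(-1) + (-1)·(-5) + (0)·(1) + (0)·(-6) = 2
  c_3 = (0)·(3) + (-2)·(-1) + (0)·(-3) + (-1)·(-1) + (0)·(-1) + (0)·(-5) + (-1)·(1) + (0)·(-6) = 2
  c_4 = (0)·(3) + (-1)·(-1) + (0)·(-3) + (0)·(-1) + (-1)·(-1) + (0)·(-5) + (0)·(1) + (0)·(-6) = 2
  c_5 = (-1)·(3) + (0)·(-1) + (1)·(-3) + (0)·(-1) + (-2)·(-1) + (-1)·(-5) + (0)·(1) + (0)·(-6) = 1
  c_6 = (0)·(3) + (0)·(-1) + (0)·(-3) + (0)·(-1) + (0)·(-1) + (0)·(-5) + (1)·(1) + (0)·(-6) = 1
  c_7 = (2)·(3) + (0)·(-1) + (0)·(-3) + (0)·(-1) + (0)·(-1) + (2)·(-5) + (0)·(1) + (-1)·(-6) = 2
  c_8 = (1)·(3) + (0)·(-1) + (0)·(-3) + (-2)·(-1) + (0)·(-1) + (2)·(-5) + (0)·(1) + (-1)·(-6) = 1
p = 3; digits c_i = Σ_j d_{ij}·3^j, 0 ≤ d_{ij} < 3:
  c_1 = 1 = 1·3^0
  c_2 = 2 = 2·3^0
  c_3 = 2 = 2·3^0
  c_4 = 2 = 2·3^0
  c_5 = 1 = 1·3^0
  c_6 = 1 = 1·3^0
  c_7 = 2 = 2·3^0
  c_8 = 1 = 1·3^0
Factor λ_0 = (1, 2, 2, 2, 1, 1, 2, 1)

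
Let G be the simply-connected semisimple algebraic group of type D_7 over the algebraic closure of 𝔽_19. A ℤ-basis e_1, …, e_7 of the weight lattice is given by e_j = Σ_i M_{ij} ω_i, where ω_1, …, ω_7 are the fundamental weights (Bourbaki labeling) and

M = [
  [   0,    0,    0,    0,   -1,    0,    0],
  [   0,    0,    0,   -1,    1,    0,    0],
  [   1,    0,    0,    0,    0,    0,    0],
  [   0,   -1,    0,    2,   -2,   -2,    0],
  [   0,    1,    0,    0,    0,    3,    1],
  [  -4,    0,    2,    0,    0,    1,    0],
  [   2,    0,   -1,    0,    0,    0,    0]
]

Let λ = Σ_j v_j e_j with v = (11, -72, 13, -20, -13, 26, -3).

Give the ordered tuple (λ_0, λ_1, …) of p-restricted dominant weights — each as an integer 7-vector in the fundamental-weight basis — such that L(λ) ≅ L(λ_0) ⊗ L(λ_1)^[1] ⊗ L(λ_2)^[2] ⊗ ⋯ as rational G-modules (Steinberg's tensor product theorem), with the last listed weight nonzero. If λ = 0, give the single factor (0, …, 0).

((13, 7, 11, 6, 3, 8, 9),)

Change of basis e → ω: c = M·v where v = (11, -72, 13, -20, -13, 26, -3):
  c_1 = (0)·(11) + (0)·(-72) + (0)·(13) + (0)·(-20) + (-1)·(-13) + (0)·(26) + (0)·(-3) = 13
  c_2 = (0)·(11) + (0)·(-72) + (0)·(13) + (-1)·(-20) + (1)·(-13) + (0)·(26) + (0)·(-3) = 7
  c_3 = (1)·(11) + (0)·(-72) + (0)·(13) + (0)·(-20) + (0)·(-13) + (0)·(26) + (0)·(-3) = 11
  c_4 = (0)·(11) + (-1)·(-72) + (0)·(13) + (2)·(-20) + (-2)·(-13) + (-2)·(26) + (0)·(-3) = 6
  c_5 = (0)·(11) + (1)·(-72) + (0)·(13) + (0)·(-20) + (0)·(-13) + (3)·(26) + (1)·(-3) = 3
  c_6 = (-4)·(11) + (0)·(-72) + (2)·(13) + (0)·(-20) + (0)·(-13) + (1)·(26) + (0)·(-3) = 8
  c_7 = (2)·(11) + (0)·(-72) + (-1)·(13) + (0)·(-20) + (0)·(-13) + (0)·(26) + (0)·(-3) = 9
Expand coordinatewise in base 19:
  c_1 = 13 = 13·19^0
  c_2 = 7 = 7·19^0
  c_3 = 11 = 11·19^0
  c_4 = 6 = 6·19^0
  c_5 = 3 = 3·19^0
  c_6 = 8 = 8·19^0
  c_7 = 9 = 9·19^0
Factor λ_0 = (13, 7, 11, 6, 3, 8, 9)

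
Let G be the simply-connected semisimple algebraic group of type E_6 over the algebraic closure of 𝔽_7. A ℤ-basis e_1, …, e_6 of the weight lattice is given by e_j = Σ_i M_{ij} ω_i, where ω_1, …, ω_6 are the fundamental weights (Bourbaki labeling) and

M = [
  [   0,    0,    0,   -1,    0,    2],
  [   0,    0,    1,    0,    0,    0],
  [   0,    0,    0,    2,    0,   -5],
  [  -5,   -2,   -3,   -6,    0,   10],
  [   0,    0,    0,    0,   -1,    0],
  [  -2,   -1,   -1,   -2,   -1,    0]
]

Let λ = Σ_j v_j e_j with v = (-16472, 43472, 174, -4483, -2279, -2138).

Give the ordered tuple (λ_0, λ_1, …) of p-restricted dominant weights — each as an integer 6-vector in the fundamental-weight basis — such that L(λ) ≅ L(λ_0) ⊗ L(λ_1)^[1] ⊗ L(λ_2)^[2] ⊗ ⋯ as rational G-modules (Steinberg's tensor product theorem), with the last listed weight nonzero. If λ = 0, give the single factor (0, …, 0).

((4, 6, 2, 6, 4, 4), (1, 3, 1, 2, 3, 0), (4, 3, 0, 1, 4, 4), (0, 0, 5, 1, 6, 1))

Compute c_i = Σ_j M_{ij} v_j with v = (-16472, 43472, 174, -4483, -2279, -2138):
  c_1 = (0)·(-16472) + (0)·(43472) + (0)·(174) + (-1)·(-4483) + (0)·(-2279) + (2)·(-2138) = 207
  c_2 = (0)·(-16472) + (0)·(43472) + (1)·(174) + (0)·(-4483) + (0)·(-2279) + (0)·(-2138) = 174
  c_3 = (0)·(-16472) + (0)·(43472) + (0)·(174) + (2)·(-4483) + (0)·(-2279) + (-5)·(-2138) = 1724
  c_4 = (-5)·(-16472) + (-2)·(43472) + (-3)·(174) + (-6)·(-4483) + (0)·(-2279) + (10)·(-2138) = 412
  c_5 = (0)·(-16472) + (0)·(43472) + (0)·(174) + (0)·(-4483) + (-1)·(-2279) + (0)·(-2138) = 2279
  c_6 = (-2)·(-16472) + (-1)·(43472) + (-1)·(174) + (-2)·(-4483) + (-1)·(-2279) + (0)·(-2138) = 543
Writing each c_i in base p = 7:
  c_1 = 207 = 4·7^0 + 1·7^1 + 4·7^2
  c_2 = 174 = 6·7^0 + 3·7^1 + 3·7^2
  c_3 = 1724 = 2·7^0 + 1·7^1 + 0·7^2 + 5·7^3
  c_4 = 412 = 6·7^0 + 2·7^1 + 1·7^2 + 1·7^3
  c_5 = 2279 = 4·7^0 + 3·7^1 + 4·7^2 + 6·7^3
  c_6 = 543 = 4·7^0 + 0·7^1 + 4·7^2 + 1·7^3
p-restricted factor λ_0 = (4, 6, 2, 6, 4, 4)
p-restricted factor λ_1 = (1, 3, 1, 2, 3, 0)
p-restricted factor λ_2 = (4, 3, 0, 1, 4, 4)
p-restricted factor λ_3 = (0, 0, 5, 1, 6, 1)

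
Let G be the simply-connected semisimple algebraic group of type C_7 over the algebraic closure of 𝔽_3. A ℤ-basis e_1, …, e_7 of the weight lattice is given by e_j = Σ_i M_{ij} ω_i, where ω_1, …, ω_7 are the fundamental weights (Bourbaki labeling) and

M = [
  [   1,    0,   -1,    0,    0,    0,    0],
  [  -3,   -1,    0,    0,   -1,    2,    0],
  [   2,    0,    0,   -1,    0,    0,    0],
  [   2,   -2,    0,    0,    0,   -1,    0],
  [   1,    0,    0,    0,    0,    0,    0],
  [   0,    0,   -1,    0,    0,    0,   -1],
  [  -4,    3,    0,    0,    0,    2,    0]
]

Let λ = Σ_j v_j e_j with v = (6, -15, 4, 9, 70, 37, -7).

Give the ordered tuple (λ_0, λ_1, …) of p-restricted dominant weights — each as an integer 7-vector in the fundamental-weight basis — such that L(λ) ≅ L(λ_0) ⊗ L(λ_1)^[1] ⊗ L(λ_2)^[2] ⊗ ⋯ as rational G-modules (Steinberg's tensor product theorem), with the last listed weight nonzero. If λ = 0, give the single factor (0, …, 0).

In the fundamental-weight basis, λ has coordinates c = M·v (v = (6, -15, 4, 9, 70, 37, -7)):
  c_1 = 1·6 + (0)·(-15) + (-1)·(4) + 0·9 + 0·70 + 0·37 + (0)·(-7) = 2
  c_2 = (-3)·(6) + (-1)·(-15) + 0·4 + 0·9 + (-1)·(70) + 2·37 + (0)·(-7) = 1
  c_3 = 2·6 + (0)·(-15) + 0·4 + (-1)·(9) + 0·70 + 0·37 + (0)·(-7) = 3
  c_4 = 2·6 + (-2)·(-15) + 0·4 + 0·9 + 0·70 + (-1)·(37) + (0)·(-7) = 5
  c_5 = 1·6 + (0)·(-15) + 0·4 + 0·9 + 0·70 + 0·37 + (0)·(-7) = 6
  c_6 = 0·6 + (0)·(-15) + (-1)·(4) + 0·9 + 0·70 + 0·37 + (-1)·(-7) = 3
  c_7 = (-4)·(6) + (3)·(-15) + 0·4 + 0·9 + 0·70 + 2·37 + (0)·(-7) = 5
Writing each c_i in base p = 3:
  c_1 = 2 = 2·3^0
  c_2 = 1 = 1·3^0
  c_3 = 3 = 0·3^0 + 1·3^1
  c_4 = 5 = 2·3^0 + 1·3^1
  c_5 = 6 = 0·3^0 + 2·3^1
  c_6 = 3 = 0·3^0 + 1·3^1
  c_7 = 5 = 2·3^0 + 1·3^1
Factor λ_0 = (2, 1, 0, 2, 0, 0, 2)
Factor λ_1 = (0, 0, 1, 1, 2, 1, 1)

((2, 1, 0, 2, 0, 0, 2), (0, 0, 1, 1, 2, 1, 1))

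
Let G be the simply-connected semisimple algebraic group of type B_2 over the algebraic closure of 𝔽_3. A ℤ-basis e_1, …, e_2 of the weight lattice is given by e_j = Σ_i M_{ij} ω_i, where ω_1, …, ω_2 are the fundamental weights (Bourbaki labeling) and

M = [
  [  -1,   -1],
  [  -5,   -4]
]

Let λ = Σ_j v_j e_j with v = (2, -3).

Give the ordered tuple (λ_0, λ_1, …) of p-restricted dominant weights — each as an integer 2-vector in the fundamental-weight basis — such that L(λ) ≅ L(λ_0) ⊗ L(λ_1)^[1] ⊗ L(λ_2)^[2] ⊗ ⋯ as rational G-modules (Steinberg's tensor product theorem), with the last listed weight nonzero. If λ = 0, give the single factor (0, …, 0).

((1, 2),)

Change of basis e → ω: c = M·v where v = (2, -3):
  c_1 = -1*2 + -1*-3 = 1
  c_2 = -5*2 + -4*-3 = 2
Base-3 expansion of each c_i:
  c_1 = 1 = 1·3^0
  c_2 = 2 = 2·3^0
λ_0 = (1, 2)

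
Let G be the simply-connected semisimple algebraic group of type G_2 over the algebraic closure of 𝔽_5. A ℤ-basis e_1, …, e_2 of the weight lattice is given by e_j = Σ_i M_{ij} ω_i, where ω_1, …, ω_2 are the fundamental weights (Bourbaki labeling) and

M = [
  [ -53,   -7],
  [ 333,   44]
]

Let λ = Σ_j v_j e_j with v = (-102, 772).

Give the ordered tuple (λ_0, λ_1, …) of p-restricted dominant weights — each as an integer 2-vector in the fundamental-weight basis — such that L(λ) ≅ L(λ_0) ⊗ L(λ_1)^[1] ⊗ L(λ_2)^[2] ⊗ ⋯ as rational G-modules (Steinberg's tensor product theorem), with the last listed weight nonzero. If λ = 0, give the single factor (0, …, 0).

((2, 2),)

ω-coordinates c = M·v, v = (-102, 772):
  c_1 = -53*-102 + -7*772 = 2
  c_2 = 333*-102 + 44*772 = 2
Expand coordinatewise in base 5:
  c_1 = 2 = 2·5^0
  c_2 = 2 = 2·5^0
p-restricted factor λ_0 = (2, 2)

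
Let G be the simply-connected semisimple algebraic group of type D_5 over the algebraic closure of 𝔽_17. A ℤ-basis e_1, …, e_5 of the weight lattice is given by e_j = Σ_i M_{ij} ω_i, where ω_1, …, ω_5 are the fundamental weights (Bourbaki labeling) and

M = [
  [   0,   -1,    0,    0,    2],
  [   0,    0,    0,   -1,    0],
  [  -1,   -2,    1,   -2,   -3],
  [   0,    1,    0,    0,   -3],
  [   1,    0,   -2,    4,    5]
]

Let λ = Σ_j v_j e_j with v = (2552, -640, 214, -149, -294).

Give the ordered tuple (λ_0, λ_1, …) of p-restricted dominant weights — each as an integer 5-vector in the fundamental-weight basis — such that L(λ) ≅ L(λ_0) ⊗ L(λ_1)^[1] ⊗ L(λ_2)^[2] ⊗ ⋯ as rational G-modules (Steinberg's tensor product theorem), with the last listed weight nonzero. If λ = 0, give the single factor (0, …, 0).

((1, 13, 3, 4, 7), (3, 8, 7, 14, 3))

Compute c_i = Σ_j M_{ij} v_j with v = (2552, -640, 214, -149, -294):
  c_1 = (0)·(2552) + (-1)·(-640) + (0)·(214) + (0)·(-149) + (2)·(-294) = 52
  c_2 = (0)·(2552) + (0)·(-640) + (0)·(214) + (-1)·(-149) + (0)·(-294) = 149
  c_3 = (-1)·(2552) + (-2)·(-640) + (1)·(214) + (-2)·(-149) + (-3)·(-294) = 122
  c_4 = (0)·(2552) + (1)·(-640) + (0)·(214) + (0)·(-149) + (-3)·(-294) = 242
  c_5 = (1)·(2552) + (0)·(-640) + (-2)·(214) + (4)·(-149) + (5)·(-294) = 58
Writing each c_i in base p = 17:
  c_1 = 52 = 1·17^0 + 3·17^1
  c_2 = 149 = 13·17^0 + 8·17^1
  c_3 = 122 = 3·17^0 + 7·17^1
  c_4 = 242 = 4·17^0 + 14·17^1
  c_5 = 58 = 7·17^0 + 3·17^1
λ_0 = (1, 13, 3, 4, 7)
λ_1 = (3, 8, 7, 14, 3)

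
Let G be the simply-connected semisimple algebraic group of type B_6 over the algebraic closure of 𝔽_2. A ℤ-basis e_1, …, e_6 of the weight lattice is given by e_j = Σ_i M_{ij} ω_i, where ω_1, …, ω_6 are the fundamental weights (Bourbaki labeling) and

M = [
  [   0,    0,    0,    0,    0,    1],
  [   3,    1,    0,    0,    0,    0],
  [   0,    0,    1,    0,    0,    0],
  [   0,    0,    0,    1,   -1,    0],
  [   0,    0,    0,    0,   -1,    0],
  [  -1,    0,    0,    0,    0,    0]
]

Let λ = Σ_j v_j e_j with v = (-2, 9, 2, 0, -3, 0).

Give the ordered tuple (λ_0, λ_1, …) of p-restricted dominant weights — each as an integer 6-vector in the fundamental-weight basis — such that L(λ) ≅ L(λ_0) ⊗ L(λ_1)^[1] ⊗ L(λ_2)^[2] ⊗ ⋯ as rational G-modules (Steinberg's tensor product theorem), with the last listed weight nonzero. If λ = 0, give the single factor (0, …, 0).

((0, 1, 0, 1, 1, 0), (0, 1, 1, 1, 1, 1))

Compute c_i = Σ_j M_{ij} v_j with v = (-2, 9, 2, 0, -3, 0):
  c_1 = 0*-2 + 0*9 + 0*2 + 0*0 + 0*-3 + 1*0 = 0
  c_2 = 3*-2 + 1*9 + 0*2 + 0*0 + 0*-3 + 0*0 = 3
  c_3 = 0*-2 + 0*9 + 1*2 + 0*0 + 0*-3 + 0*0 = 2
  c_4 = 0*-2 + 0*9 + 0*2 + 1*0 + -1*-3 + 0*0 = 3
  c_5 = 0*-2 + 0*9 + 0*2 + 0*0 + -1*-3 + 0*0 = 3
  c_6 = -1*-2 + 0*9 + 0*2 + 0*0 + 0*-3 + 0*0 = 2
p = 2; digits c_i = Σ_j d_{ij}·2^j, 0 ≤ d_{ij} < 2:
  c_1 = 0
  c_2 = 3 = 1·2^0 + 1·2^1
  c_3 = 2 = 0·2^0 + 1·2^1
  c_4 = 3 = 1·2^0 + 1·2^1
  c_5 = 3 = 1·2^0 + 1·2^1
  c_6 = 2 = 0·2^0 + 1·2^1
p-restricted factor λ_0 = (0, 1, 0, 1, 1, 0)
p-restricted factor λ_1 = (0, 1, 1, 1, 1, 1)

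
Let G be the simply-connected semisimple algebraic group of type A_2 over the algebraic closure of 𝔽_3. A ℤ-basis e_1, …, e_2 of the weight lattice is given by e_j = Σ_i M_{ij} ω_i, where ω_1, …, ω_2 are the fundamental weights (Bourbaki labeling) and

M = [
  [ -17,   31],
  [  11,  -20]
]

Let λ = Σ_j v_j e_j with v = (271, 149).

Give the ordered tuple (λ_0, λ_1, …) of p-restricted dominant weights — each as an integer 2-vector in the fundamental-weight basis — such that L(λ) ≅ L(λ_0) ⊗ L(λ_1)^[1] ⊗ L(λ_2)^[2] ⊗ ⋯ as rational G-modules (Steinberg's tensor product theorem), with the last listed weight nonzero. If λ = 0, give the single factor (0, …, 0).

In the fundamental-weight basis, λ has coordinates c = M·v (v = (271, 149)):
  c_1 = (-17)·(271) + (31)·(149) = 12
  c_2 = (11)·(271) + (-20)·(149) = 1
Base-3 expansion of each c_i:
  c_1 = 12 = 0·3^0 + 1·3^1 + 1·3^2
  c_2 = 1 = 1·3^0
Factor λ_0 = (0, 1)
Factor λ_1 = (1, 0)
Factor λ_2 = (1, 0)

((0, 1), (1, 0), (1, 0))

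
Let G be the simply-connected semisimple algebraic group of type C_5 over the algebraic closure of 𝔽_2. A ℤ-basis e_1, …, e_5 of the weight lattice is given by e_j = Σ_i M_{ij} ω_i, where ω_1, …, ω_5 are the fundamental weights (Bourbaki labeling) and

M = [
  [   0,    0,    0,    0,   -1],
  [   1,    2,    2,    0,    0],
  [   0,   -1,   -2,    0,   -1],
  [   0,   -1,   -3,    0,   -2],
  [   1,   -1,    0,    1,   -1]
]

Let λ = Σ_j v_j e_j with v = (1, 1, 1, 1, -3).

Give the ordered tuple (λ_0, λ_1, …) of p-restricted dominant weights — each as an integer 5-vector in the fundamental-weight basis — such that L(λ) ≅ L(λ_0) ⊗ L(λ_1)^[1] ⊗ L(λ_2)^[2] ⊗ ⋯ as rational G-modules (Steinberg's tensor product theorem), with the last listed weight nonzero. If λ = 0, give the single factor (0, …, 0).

In the fundamental-weight basis, λ has coordinates c = M·v (v = (1, 1, 1, 1, -3)):
  c_1 = (0)·(1) + (0)·(1) + (0)·(1) + (0)·(1) + (-1)·(-3) = 3
  c_2 = (1)·(1) + (2)·(1) + (2)·(1) + (0)·(1) + (0)·(-3) = 5
  c_3 = (0)·(1) + (-1)·(1) + (-2)·(1) + (0)·(1) + (-1)·(-3) = 0
  c_4 = (0)·(1) + (-1)·(1) + (-3)·(1) + (0)·(1) + (-2)·(-3) = 2
  c_5 = (1)·(1) + (-1)·(1) + (0)·(1) + (1)·(1) + (-1)·(-3) = 4
Writing each c_i in base p = 2:
  c_1 = 3 = 1·2^0 + 1·2^1
  c_2 = 5 = 1·2^0 + 0·2^1 + 1·2^2
  c_3 = 0
  c_4 = 2 = 0·2^0 + 1·2^1
  c_5 = 4 = 0·2^0 + 0·2^1 + 1·2^2
λ_0 = (1, 1, 0, 0, 0)
λ_1 = (1, 0, 0, 1, 0)
λ_2 = (0, 1, 0, 0, 1)

((1, 1, 0, 0, 0), (1, 0, 0, 1, 0), (0, 1, 0, 0, 1))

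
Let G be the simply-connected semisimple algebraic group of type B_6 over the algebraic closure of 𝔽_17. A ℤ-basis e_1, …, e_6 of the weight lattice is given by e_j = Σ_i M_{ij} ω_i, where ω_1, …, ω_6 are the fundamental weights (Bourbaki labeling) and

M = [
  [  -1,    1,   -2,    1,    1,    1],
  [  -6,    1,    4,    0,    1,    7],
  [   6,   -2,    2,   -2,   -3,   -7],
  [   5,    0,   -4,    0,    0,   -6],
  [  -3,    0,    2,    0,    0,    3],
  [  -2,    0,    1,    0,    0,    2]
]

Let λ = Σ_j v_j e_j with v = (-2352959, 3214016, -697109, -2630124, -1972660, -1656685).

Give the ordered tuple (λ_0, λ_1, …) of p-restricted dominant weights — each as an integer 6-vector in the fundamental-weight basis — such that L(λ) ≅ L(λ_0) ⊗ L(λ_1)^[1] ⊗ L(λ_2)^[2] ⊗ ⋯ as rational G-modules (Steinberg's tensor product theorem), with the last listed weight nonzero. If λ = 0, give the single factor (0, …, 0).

((15, 0, 13, 4, 1, 3), (1, 14, 5, 13, 8, 6), (14, 3, 16, 2, 6, 9), (6, 11, 16, 9, 5, 5), (8, 11, 9, 11, 8, 8))

Change of basis e → ω: c = M·v where v = (-2352959, 3214016, -697109, -2630124, -1972660, -1656685):
  c_1 = (-1)·(-2352959) + 1·3214016 + (-2)·(-697109) + (1)·(-2630124) + (1)·(-1972660) + (1)·(-1656685) = 701724
  c_2 = (-6)·(-2352959) + 1·3214016 + (4)·(-697109) + (0)·(-2630124) + (1)·(-1972660) + (7)·(-1656685) = 973879
  c_3 = (6)·(-2352959) + (-2)·(3214016) + (2)·(-697109) + (-2)·(-2630124) + (-3)·(-1972660) + (-7)·(-1656685) = 835019
  c_4 = (5)·(-2352959) + 0·3214016 + (-4)·(-697109) + (0)·(-2630124) + (0)·(-1972660) + (-6)·(-1656685) = 963751
  c_5 = (-3)·(-2352959) + 0·3214016 + (2)·(-697109) + (0)·(-2630124) + (0)·(-1972660) + (3)·(-1656685) = 694604
  c_6 = (-2)·(-2352959) + 0·3214016 + (1)·(-697109) + (0)·(-2630124) + (0)·(-1972660) + (2)·(-1656685) = 695439
Base-17 expansion of each c_i:
  c_1 = 701724 = 15·17^0 + 1·17^1 + 14·17^2 + 6·17^3 + 8·17^4
  c_2 = 973879 = 0·17^0 + 14·17^1 + 3·17^2 + 11·17^3 + 11·17^4
  c_3 = 835019 = 13·17^0 + 5·17^1 + 16·17^2 + 16·17^3 + 9·17^4
  c_4 = 963751 = 4·17^0 + 13·17^1 + 2·17^2 + 9·17^3 + 11·17^4
  c_5 = 694604 = 1·17^0 + 8·17^1 + 6·17^2 + 5·17^3 + 8·17^4
  c_6 = 695439 = 3·17^0 + 6·17^1 + 9·17^2 + 5·17^3 + 8·17^4
Factor λ_0 = (15, 0, 13, 4, 1, 3)
Factor λ_1 = (1, 14, 5, 13, 8, 6)
Factor λ_2 = (14, 3, 16, 2, 6, 9)
Factor λ_3 = (6, 11, 16, 9, 5, 5)
Factor λ_4 = (8, 11, 9, 11, 8, 8)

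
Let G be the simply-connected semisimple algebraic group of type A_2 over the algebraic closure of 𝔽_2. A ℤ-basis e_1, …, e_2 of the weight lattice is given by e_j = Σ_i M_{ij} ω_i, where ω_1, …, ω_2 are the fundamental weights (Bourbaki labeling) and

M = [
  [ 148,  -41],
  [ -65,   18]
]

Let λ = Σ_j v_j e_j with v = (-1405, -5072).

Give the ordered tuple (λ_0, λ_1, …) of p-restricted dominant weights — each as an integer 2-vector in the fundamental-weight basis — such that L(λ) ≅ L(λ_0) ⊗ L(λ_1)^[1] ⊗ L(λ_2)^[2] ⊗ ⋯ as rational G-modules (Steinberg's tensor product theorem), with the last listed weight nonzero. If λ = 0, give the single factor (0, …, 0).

Compute c_i = Σ_j M_{ij} v_j with v = (-1405, -5072):
  c_1 = (148)·(-1405) + (-41)·(-5072) = 12
  c_2 = (-65)·(-1405) + (18)·(-5072) = 29
Writing each c_i in base p = 2:
  c_1 = 12 = 0·2^0 + 0·2^1 + 1·2^2 + 1·2^3
  c_2 = 29 = 1·2^0 + 0·2^1 + 1·2^2 + 1·2^3 + 1·2^4
p-restricted factor λ_0 = (0, 1)
p-restricted factor λ_1 = (0, 0)
p-restricted factor λ_2 = (1, 1)
p-restricted factor λ_3 = (1, 1)
p-restricted factor λ_4 = (0, 1)

((0, 1), (0, 0), (1, 1), (1, 1), (0, 1))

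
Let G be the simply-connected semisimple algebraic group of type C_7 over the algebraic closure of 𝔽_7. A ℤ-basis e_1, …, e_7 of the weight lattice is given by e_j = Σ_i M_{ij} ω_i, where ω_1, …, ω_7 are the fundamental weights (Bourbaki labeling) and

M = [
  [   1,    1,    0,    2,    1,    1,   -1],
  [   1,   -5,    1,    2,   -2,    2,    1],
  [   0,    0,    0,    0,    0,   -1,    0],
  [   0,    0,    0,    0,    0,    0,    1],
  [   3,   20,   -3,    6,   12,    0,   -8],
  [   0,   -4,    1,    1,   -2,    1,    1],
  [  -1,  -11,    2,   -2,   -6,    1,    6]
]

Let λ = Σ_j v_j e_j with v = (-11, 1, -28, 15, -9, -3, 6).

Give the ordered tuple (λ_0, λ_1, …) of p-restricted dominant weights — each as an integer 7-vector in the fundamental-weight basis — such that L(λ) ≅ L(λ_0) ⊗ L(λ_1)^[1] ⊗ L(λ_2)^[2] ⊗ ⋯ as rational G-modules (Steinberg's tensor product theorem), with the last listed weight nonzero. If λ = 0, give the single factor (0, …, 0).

((2, 4, 3, 6, 5, 4, 1),)

Converting to the ω-basis (c_i = row i of M dotted with v = (-11, 1, -28, 15, -9, -3, 6)):
  c_1 = 1*-11 + 1*1 + 0*-28 + 2*15 + 1*-9 + 1*-3 + -1*6 = 2
  c_2 = 1*-11 + -5*1 + 1*-28 + 2*15 + -2*-9 + 2*-3 + 1*6 = 4
  c_3 = 0*-11 + 0*1 + 0*-28 + 0*15 + 0*-9 + -1*-3 + 0*6 = 3
  c_4 = 0*-11 + 0*1 + 0*-28 + 0*15 + 0*-9 + 0*-3 + 1*6 = 6
  c_5 = 3*-11 + 20*1 + -3*-28 + 6*15 + 12*-9 + 0*-3 + -8*6 = 5
  c_6 = 0*-11 + -4*1 + 1*-28 + 1*15 + -2*-9 + 1*-3 + 1*6 = 4
  c_7 = -1*-11 + -11*1 + 2*-28 + -2*15 + -6*-9 + 1*-3 + 6*6 = 1
Expand coordinatewise in base 7:
  c_1 = 2 = 2·7^0
  c_2 = 4 = 4·7^0
  c_3 = 3 = 3·7^0
  c_4 = 6 = 6·7^0
  c_5 = 5 = 5·7^0
  c_6 = 4 = 4·7^0
  c_7 = 1 = 1·7^0
Factor λ_0 = (2, 4, 3, 6, 5, 4, 1)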